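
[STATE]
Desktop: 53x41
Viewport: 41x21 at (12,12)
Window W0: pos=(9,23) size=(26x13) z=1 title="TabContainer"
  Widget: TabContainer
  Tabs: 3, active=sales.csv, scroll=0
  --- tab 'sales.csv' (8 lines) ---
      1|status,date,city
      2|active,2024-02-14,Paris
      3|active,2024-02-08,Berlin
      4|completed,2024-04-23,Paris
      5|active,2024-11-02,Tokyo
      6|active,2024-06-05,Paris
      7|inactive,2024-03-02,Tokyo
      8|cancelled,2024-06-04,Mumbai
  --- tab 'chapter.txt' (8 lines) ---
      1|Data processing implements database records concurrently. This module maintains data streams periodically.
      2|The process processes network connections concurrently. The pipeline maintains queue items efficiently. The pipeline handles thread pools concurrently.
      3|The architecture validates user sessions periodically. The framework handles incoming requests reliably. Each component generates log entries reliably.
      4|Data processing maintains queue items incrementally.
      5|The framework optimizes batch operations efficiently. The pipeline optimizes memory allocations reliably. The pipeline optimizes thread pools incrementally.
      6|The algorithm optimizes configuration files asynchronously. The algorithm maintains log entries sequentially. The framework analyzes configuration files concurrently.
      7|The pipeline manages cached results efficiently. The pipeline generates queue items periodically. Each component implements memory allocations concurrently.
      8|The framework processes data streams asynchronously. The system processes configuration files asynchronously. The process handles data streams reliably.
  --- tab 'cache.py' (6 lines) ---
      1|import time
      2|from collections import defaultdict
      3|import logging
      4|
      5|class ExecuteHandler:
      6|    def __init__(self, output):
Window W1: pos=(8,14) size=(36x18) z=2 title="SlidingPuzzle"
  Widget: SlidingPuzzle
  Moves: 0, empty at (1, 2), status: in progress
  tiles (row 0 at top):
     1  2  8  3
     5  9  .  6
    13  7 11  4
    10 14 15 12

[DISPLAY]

                                         
                                         
━━━━━━━━━━━━━━━━━━━━━━━━━━━━━━━┓         
idingPuzzle                    ┃         
───────────────────────────────┨         
──┬────┬────┬────┐             ┃         
1 │  2 │  8 │  3 │             ┃         
──┼────┼────┼────┤             ┃         
5 │  9 │    │  6 │             ┃         
──┼────┼────┼────┤             ┃         
3 │  7 │ 11 │  4 │             ┃         
──┼────┼────┼────┤             ┃         
0 │ 14 │ 15 │ 12 │             ┃         
──┴────┴────┴────┘             ┃         
es: 0                          ┃         
                               ┃         
                               ┃         
                               ┃         
                               ┃         
━━━━━━━━━━━━━━━━━━━━━━━━━━━━━━━┛         
tive,2024-11-02,Tokyo ┃                  


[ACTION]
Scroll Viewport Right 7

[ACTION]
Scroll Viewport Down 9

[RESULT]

5 │  9 │    │  6 │             ┃         
──┼────┼────┼────┤             ┃         
3 │  7 │ 11 │  4 │             ┃         
──┼────┼────┼────┤             ┃         
0 │ 14 │ 15 │ 12 │             ┃         
──┴────┴────┴────┘             ┃         
es: 0                          ┃         
                               ┃         
                               ┃         
                               ┃         
                               ┃         
━━━━━━━━━━━━━━━━━━━━━━━━━━━━━━━┛         
tive,2024-11-02,Tokyo ┃                  
tive,2024-06-05,Paris ┃                  
active,2024-03-02,Toky┃                  
━━━━━━━━━━━━━━━━━━━━━━┛                  
                                         
                                         
                                         
                                         
                                         


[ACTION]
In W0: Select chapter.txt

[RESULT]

5 │  9 │    │  6 │             ┃         
──┼────┼────┼────┤             ┃         
3 │  7 │ 11 │  4 │             ┃         
──┼────┼────┼────┤             ┃         
0 │ 14 │ 15 │ 12 │             ┃         
──┴────┴────┴────┘             ┃         
es: 0                          ┃         
                               ┃         
                               ┃         
                               ┃         
                               ┃         
━━━━━━━━━━━━━━━━━━━━━━━━━━━━━━━┛         
e framework optimizes ┃                  
e algorithm optimizes ┃                  
e pipeline manages cac┃                  
━━━━━━━━━━━━━━━━━━━━━━┛                  
                                         
                                         
                                         
                                         
                                         


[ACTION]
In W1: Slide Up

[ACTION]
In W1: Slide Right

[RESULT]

5 │  9 │ 11 │  6 │             ┃         
──┼────┼────┼────┤             ┃         
3 │    │  7 │  4 │             ┃         
──┼────┼────┼────┤             ┃         
0 │ 14 │ 15 │ 12 │             ┃         
──┴────┴────┴────┘             ┃         
es: 2                          ┃         
                               ┃         
                               ┃         
                               ┃         
                               ┃         
━━━━━━━━━━━━━━━━━━━━━━━━━━━━━━━┛         
e framework optimizes ┃                  
e algorithm optimizes ┃                  
e pipeline manages cac┃                  
━━━━━━━━━━━━━━━━━━━━━━┛                  
                                         
                                         
                                         
                                         
                                         


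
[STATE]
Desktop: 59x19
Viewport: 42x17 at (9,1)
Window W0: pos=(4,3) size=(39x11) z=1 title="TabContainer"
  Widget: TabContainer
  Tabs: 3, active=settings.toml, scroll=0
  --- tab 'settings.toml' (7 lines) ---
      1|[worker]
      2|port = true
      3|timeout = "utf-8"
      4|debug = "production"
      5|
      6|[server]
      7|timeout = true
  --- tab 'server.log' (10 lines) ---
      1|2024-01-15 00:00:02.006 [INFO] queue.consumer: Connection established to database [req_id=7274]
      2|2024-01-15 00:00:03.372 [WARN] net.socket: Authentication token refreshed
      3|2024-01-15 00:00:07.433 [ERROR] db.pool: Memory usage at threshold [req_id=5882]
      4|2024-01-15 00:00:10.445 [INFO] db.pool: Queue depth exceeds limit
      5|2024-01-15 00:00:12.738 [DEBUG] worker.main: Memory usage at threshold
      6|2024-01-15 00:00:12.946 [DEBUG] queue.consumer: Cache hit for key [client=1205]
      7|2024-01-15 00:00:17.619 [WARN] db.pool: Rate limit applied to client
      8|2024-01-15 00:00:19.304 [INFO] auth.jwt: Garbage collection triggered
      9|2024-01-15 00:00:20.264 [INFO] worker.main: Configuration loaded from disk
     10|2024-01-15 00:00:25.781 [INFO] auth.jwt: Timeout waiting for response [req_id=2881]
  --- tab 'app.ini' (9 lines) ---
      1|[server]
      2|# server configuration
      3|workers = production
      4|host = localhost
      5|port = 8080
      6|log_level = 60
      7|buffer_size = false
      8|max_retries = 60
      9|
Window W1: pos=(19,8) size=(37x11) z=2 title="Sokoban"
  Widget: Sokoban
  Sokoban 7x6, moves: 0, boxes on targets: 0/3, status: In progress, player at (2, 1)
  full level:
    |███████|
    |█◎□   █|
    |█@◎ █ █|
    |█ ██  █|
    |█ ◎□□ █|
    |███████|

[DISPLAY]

                                          
                                          
━━━━━━━━━━━━━━━━━━━━━━━━━━━━━━━━━┓        
Container                        ┃        
─────────────────────────────────┨        
tings.toml]│ server.log │ app.ini┃        
─────────────────────────────────┃        
ker]      ┏━━━━━━━━━━━━━━━━━━━━━━━━━━━━━━━
 = true   ┃ Sokoban                       
out = "utf┠───────────────────────────────
g = "produ┃███████                        
          ┃█◎□   █                        
━━━━━━━━━━┃█@◎ █ █                        
          ┃█ ██  █                        
          ┃█ ◎□□ █                        
          ┃███████                        
          ┃Moves: 0  0/3                  


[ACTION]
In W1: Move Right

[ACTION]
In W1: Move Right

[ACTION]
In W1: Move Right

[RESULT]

                                          
                                          
━━━━━━━━━━━━━━━━━━━━━━━━━━━━━━━━━┓        
Container                        ┃        
─────────────────────────────────┨        
tings.toml]│ server.log │ app.ini┃        
─────────────────────────────────┃        
ker]      ┏━━━━━━━━━━━━━━━━━━━━━━━━━━━━━━━
 = true   ┃ Sokoban                       
out = "utf┠───────────────────────────────
g = "produ┃███████                        
          ┃█◎□   █                        
━━━━━━━━━━┃█ ◎@█ █                        
          ┃█ ██  █                        
          ┃█ ◎□□ █                        
          ┃███████                        
          ┃Moves: 2  0/3                  


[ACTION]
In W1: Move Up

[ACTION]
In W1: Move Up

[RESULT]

                                          
                                          
━━━━━━━━━━━━━━━━━━━━━━━━━━━━━━━━━┓        
Container                        ┃        
─────────────────────────────────┨        
tings.toml]│ server.log │ app.ini┃        
─────────────────────────────────┃        
ker]      ┏━━━━━━━━━━━━━━━━━━━━━━━━━━━━━━━
 = true   ┃ Sokoban                       
out = "utf┠───────────────────────────────
g = "produ┃███████                        
          ┃█◎□@  █                        
━━━━━━━━━━┃█ ◎ █ █                        
          ┃█ ██  █                        
          ┃█ ◎□□ █                        
          ┃███████                        
          ┃Moves: 3  0/3                  


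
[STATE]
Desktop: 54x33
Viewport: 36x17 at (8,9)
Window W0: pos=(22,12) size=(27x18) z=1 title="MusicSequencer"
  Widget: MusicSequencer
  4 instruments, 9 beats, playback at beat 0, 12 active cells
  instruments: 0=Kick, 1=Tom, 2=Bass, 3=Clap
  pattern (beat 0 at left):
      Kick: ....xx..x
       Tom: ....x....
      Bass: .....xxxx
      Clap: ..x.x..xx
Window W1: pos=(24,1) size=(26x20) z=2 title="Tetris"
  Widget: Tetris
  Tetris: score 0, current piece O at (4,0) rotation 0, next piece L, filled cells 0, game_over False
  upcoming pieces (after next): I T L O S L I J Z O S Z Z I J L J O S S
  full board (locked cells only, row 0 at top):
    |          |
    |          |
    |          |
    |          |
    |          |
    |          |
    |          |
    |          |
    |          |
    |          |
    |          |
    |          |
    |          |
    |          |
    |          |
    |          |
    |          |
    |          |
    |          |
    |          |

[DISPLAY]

                ┃          │        
                ┃          │Score:  
                ┃          │0       
              ┏━┃          │        
              ┃ ┃          │        
              ┠─┃          │        
              ┃ ┃          │        
              ┃ ┃          │        
              ┃ ┃          │        
              ┃ ┃          │        
              ┃ ┃          │        
              ┃ ┗━━━━━━━━━━━━━━━━━━━
              ┃                     
              ┃                     
              ┃                     
              ┃                     
              ┃                     


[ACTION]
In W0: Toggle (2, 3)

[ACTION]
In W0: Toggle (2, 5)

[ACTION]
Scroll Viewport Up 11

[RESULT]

                                    
                ┏━━━━━━━━━━━━━━━━━━━
                ┃ Tetris            
                ┠───────────────────
                ┃          │Next:   
                ┃          │  ▒     
                ┃          │▒▒▒     
                ┃          │        
                ┃          │        
                ┃          │        
                ┃          │Score:  
                ┃          │0       
              ┏━┃          │        
              ┃ ┃          │        
              ┠─┃          │        
              ┃ ┃          │        
              ┃ ┃          │        


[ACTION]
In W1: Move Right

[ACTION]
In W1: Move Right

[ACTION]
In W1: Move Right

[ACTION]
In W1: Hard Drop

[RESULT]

                                    
                ┏━━━━━━━━━━━━━━━━━━━
                ┃ Tetris            
                ┠───────────────────
                ┃          │Next:   
                ┃          │████    
                ┃          │        
                ┃          │        
                ┃          │        
                ┃          │        
                ┃          │Score:  
                ┃          │0       
              ┏━┃          │        
              ┃ ┃          │        
              ┠─┃          │        
              ┃ ┃          │        
              ┃ ┃          │        


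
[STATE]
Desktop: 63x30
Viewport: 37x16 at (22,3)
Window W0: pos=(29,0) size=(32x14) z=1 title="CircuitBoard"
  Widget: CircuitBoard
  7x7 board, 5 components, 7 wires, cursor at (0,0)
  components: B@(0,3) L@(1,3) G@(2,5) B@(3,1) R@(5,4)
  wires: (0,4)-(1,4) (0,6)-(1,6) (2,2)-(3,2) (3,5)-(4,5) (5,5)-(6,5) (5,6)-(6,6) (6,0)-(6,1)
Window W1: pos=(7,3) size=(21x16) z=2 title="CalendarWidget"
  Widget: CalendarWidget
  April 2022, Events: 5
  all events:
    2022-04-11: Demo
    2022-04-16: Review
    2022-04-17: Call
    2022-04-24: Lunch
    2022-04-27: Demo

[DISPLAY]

━━━━━┓ ┃   0 1 2 3 4 5 6             
t    ┃ ┃0  [.]          B   ·       ·
─────┨ ┃                    │       │
2    ┃ ┃1               L   ·       ·
 Sa S┃ ┃                             
  2  ┃ ┃2           ·           G    
  9 1┃ ┃            │                
5 16*┃ ┃3       B   ·           ·    
 23 2┃ ┃                        │    
9 30 ┃ ┃4                       ·    
     ┃ ┗━━━━━━━━━━━━━━━━━━━━━━━━━━━━━
     ┃                               
     ┃                               
     ┃                               
     ┃                               
━━━━━┛                               


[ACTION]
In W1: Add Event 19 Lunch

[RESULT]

━━━━━┓ ┃   0 1 2 3 4 5 6             
t    ┃ ┃0  [.]          B   ·       ·
─────┨ ┃                    │       │
2    ┃ ┃1               L   ·       ·
 Sa S┃ ┃                             
  2  ┃ ┃2           ·           G    
  9 1┃ ┃            │                
5 16*┃ ┃3       B   ·           ·    
2 23 ┃ ┃                        │    
9 30 ┃ ┃4                       ·    
     ┃ ┗━━━━━━━━━━━━━━━━━━━━━━━━━━━━━
     ┃                               
     ┃                               
     ┃                               
     ┃                               
━━━━━┛                               


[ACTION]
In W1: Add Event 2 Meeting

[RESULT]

━━━━━┓ ┃   0 1 2 3 4 5 6             
t    ┃ ┃0  [.]          B   ·       ·
─────┨ ┃                    │       │
2    ┃ ┃1               L   ·       ·
 Sa S┃ ┃                             
  2* ┃ ┃2           ·           G    
  9 1┃ ┃            │                
5 16*┃ ┃3       B   ·           ·    
2 23 ┃ ┃                        │    
9 30 ┃ ┃4                       ·    
     ┃ ┗━━━━━━━━━━━━━━━━━━━━━━━━━━━━━
     ┃                               
     ┃                               
     ┃                               
     ┃                               
━━━━━┛                               


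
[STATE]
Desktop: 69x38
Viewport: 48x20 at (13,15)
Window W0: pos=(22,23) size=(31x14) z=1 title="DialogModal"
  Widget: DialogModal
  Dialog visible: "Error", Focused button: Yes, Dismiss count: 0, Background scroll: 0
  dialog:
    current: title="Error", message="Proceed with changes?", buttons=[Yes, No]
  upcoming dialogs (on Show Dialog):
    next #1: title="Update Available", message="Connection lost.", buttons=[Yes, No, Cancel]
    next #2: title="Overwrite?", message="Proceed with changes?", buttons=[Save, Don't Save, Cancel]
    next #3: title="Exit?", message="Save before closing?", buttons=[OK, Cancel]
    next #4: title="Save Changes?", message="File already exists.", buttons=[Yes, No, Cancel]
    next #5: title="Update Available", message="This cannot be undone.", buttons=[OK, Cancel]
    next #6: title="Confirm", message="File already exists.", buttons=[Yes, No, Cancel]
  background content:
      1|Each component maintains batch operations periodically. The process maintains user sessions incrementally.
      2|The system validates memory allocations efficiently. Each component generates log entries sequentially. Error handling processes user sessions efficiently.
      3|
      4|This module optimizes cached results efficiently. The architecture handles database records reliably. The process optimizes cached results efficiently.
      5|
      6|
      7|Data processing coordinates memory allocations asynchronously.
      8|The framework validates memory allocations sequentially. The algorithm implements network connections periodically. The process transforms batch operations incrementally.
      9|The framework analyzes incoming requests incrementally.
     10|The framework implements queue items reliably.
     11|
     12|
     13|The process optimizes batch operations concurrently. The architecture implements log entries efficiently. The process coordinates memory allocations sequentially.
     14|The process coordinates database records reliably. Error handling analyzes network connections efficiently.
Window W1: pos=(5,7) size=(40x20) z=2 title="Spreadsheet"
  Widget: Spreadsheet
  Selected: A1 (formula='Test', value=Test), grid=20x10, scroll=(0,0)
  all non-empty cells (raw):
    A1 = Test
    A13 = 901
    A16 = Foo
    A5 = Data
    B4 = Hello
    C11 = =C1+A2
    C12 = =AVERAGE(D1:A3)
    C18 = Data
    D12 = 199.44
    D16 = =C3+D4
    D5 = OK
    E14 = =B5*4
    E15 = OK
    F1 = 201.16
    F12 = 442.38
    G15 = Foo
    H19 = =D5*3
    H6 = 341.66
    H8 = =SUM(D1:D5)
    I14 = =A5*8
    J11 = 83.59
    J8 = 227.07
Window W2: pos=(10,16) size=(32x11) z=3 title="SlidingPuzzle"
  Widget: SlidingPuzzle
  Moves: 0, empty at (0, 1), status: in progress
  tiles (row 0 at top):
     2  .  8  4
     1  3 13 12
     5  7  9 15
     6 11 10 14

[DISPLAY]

    0       0       0       0  ┃                
━━━━━━━━━━━━━━━━━━━━━━━━━━━━┓  ┃                
lidingPuzzle                ┃  ┃                
────────────────────────────┨  ┃                
───┬────┬────┬────┐         ┃  ┃                
 2 │    │  8 │  4 │         ┃  ┃                
───┼────┼────┼────┤         ┃  ┃                
 1 │  3 │ 13 │ 12 │         ┃  ┃                
───┼────┼────┼────┤         ┃  ┃━━━━━━━┓        
 5 │  7 │  9 │ 15 │         ┃  ┃       ┃        
───┼────┼────┼────┤         ┃  ┃───────┨        
━━━━━━━━━━━━━━━━━━━━━━━━━━━━┛━━┛ns batc┃        
         ┃The system validates memory a┃        
         ┃  ┌───────────────────────┐  ┃        
         ┃Th│         Error         │d ┃        
         ┃  │ Proceed with changes? │  ┃        
         ┃  │       [Yes]  No       │  ┃        
         ┃Da└───────────────────────┘ m┃        
         ┃The framework validates memor┃        
         ┃The framework analyzes incomi┃        


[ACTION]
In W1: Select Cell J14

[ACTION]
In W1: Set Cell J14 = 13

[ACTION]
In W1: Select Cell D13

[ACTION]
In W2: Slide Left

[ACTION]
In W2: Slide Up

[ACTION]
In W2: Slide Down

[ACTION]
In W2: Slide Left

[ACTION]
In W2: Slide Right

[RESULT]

    0       0       0       0  ┃                
━━━━━━━━━━━━━━━━━━━━━━━━━━━━┓  ┃                
lidingPuzzle                ┃  ┃                
────────────────────────────┨  ┃                
───┬────┬────┬────┐         ┃  ┃                
 2 │  8 │    │  4 │         ┃  ┃                
───┼────┼────┼────┤         ┃  ┃                
 1 │  3 │ 13 │ 12 │         ┃  ┃                
───┼────┼────┼────┤         ┃  ┃━━━━━━━┓        
 5 │  7 │  9 │ 15 │         ┃  ┃       ┃        
───┼────┼────┼────┤         ┃  ┃───────┨        
━━━━━━━━━━━━━━━━━━━━━━━━━━━━┛━━┛ns batc┃        
         ┃The system validates memory a┃        
         ┃  ┌───────────────────────┐  ┃        
         ┃Th│         Error         │d ┃        
         ┃  │ Proceed with changes? │  ┃        
         ┃  │       [Yes]  No       │  ┃        
         ┃Da└───────────────────────┘ m┃        
         ┃The framework validates memor┃        
         ┃The framework analyzes incomi┃        


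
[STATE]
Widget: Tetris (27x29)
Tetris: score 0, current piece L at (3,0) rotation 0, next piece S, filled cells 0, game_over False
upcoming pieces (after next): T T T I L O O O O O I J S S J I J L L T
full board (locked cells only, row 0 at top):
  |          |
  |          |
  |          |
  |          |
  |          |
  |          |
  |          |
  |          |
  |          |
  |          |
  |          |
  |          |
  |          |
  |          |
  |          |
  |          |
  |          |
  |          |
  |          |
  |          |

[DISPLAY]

     ▒    │Next:           
   ▒▒▒    │ ░░             
          │░░              
          │                
          │                
          │                
          │Score:          
          │0               
          │                
          │                
          │                
          │                
          │                
          │                
          │                
          │                
          │                
          │                
          │                
          │                
          │                
          │                
          │                
          │                
          │                
          │                
          │                
          │                
          │                


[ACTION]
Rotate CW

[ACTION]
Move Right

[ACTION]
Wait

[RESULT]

          │Next:           
    ▒     │ ░░             
    ▒     │░░              
    ▒▒    │                
          │                
          │                
          │Score:          
          │0               
          │                
          │                
          │                
          │                
          │                
          │                
          │                
          │                
          │                
          │                
          │                
          │                
          │                
          │                
          │                
          │                
          │                
          │                
          │                
          │                
          │                


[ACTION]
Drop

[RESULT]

          │Next:           
          │ ░░             
    ▒     │░░              
    ▒     │                
    ▒▒    │                
          │                
          │Score:          
          │0               
          │                
          │                
          │                
          │                
          │                
          │                
          │                
          │                
          │                
          │                
          │                
          │                
          │                
          │                
          │                
          │                
          │                
          │                
          │                
          │                
          │                


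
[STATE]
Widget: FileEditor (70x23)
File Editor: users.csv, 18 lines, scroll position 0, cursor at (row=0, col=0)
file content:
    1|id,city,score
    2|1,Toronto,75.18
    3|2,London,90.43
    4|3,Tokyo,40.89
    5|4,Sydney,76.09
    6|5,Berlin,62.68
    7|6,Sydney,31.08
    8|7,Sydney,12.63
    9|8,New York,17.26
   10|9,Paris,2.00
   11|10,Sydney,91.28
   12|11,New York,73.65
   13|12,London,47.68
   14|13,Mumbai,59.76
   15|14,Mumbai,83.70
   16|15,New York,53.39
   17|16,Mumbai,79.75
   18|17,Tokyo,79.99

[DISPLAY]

█d,city,score                                                        ▲
1,Toronto,75.18                                                      █
2,London,90.43                                                       ░
3,Tokyo,40.89                                                        ░
4,Sydney,76.09                                                       ░
5,Berlin,62.68                                                       ░
6,Sydney,31.08                                                       ░
7,Sydney,12.63                                                       ░
8,New York,17.26                                                     ░
9,Paris,2.00                                                         ░
10,Sydney,91.28                                                      ░
11,New York,73.65                                                    ░
12,London,47.68                                                      ░
13,Mumbai,59.76                                                      ░
14,Mumbai,83.70                                                      ░
15,New York,53.39                                                    ░
16,Mumbai,79.75                                                      ░
17,Tokyo,79.99                                                       ░
                                                                     ░
                                                                     ░
                                                                     ░
                                                                     ░
                                                                     ▼


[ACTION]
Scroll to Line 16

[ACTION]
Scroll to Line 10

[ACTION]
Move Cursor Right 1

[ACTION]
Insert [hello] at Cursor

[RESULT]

ihello█,city,score                                                   ▲
1,Toronto,75.18                                                      █
2,London,90.43                                                       ░
3,Tokyo,40.89                                                        ░
4,Sydney,76.09                                                       ░
5,Berlin,62.68                                                       ░
6,Sydney,31.08                                                       ░
7,Sydney,12.63                                                       ░
8,New York,17.26                                                     ░
9,Paris,2.00                                                         ░
10,Sydney,91.28                                                      ░
11,New York,73.65                                                    ░
12,London,47.68                                                      ░
13,Mumbai,59.76                                                      ░
14,Mumbai,83.70                                                      ░
15,New York,53.39                                                    ░
16,Mumbai,79.75                                                      ░
17,Tokyo,79.99                                                       ░
                                                                     ░
                                                                     ░
                                                                     ░
                                                                     ░
                                                                     ▼


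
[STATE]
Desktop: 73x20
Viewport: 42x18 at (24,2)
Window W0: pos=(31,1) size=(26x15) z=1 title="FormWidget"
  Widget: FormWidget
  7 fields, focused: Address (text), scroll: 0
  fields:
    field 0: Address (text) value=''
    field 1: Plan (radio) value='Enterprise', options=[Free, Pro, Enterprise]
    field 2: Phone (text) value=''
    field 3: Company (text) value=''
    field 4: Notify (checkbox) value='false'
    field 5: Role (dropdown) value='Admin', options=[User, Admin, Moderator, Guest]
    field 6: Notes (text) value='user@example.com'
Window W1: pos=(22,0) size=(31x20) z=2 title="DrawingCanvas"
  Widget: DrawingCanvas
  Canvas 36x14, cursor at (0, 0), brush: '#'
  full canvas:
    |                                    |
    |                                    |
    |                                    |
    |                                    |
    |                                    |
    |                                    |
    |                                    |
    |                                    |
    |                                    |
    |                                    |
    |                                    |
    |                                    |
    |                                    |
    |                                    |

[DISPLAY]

────────────────────────────┨   ┃         
                            ┃───┨         
                            ┃  ]┃         
                            ┃e  ┃         
                            ┃  ]┃         
                            ┃  ]┃         
                            ┃   ┃         
                            ┃ ▼]┃         
                            ┃xa]┃         
                            ┃   ┃         
                            ┃   ┃         
                            ┃   ┃         
                            ┃   ┃         
                            ┃━━━┛         
                            ┃             
                            ┃             
                            ┃             
━━━━━━━━━━━━━━━━━━━━━━━━━━━━┛             


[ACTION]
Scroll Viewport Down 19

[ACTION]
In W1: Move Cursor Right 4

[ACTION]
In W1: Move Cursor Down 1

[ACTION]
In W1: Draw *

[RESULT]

────────────────────────────┨   ┃         
                            ┃───┨         
   *                        ┃  ]┃         
                            ┃e  ┃         
                            ┃  ]┃         
                            ┃  ]┃         
                            ┃   ┃         
                            ┃ ▼]┃         
                            ┃xa]┃         
                            ┃   ┃         
                            ┃   ┃         
                            ┃   ┃         
                            ┃   ┃         
                            ┃━━━┛         
                            ┃             
                            ┃             
                            ┃             
━━━━━━━━━━━━━━━━━━━━━━━━━━━━┛             


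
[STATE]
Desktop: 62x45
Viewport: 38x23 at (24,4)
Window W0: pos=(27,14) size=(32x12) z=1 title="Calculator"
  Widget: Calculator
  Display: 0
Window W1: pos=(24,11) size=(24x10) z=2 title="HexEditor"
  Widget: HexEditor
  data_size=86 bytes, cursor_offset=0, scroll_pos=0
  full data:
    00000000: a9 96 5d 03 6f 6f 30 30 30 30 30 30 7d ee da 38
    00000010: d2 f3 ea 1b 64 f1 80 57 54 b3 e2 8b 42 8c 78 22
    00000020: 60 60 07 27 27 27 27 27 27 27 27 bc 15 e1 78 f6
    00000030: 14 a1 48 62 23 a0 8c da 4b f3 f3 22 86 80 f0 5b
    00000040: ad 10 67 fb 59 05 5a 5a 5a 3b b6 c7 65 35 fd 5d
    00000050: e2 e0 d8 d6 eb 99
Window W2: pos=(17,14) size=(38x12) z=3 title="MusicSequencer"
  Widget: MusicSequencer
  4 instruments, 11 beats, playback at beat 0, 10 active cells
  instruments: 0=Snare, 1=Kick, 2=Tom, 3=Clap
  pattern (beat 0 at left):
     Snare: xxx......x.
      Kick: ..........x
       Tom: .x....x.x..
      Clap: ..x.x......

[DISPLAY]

                                      
                                      
                                      
                                      
                                      
                                      
                                      
┏━━━━━━━━━━━━━━━━━━━━━━┓              
┃ HexEditor            ┃              
┠──────────────────────┨              
━━━━━━━━━━━━━━━━━━━━━━━━━━━━━━┓━━━┓   
Sequencer                     ┃   ┃   
──────────────────────────────┨───┨   
▼1234567890                   ┃  0┃   
███······█·                   ┃   ┃   
··········█                   ┃   ┃   
·█····█·█··                   ┃   ┃   
··█·█······                   ┃   ┃   
                              ┃   ┃   
                              ┃   ┃   
                              ┃   ┃   
━━━━━━━━━━━━━━━━━━━━━━━━━━━━━━┛━━━┛   
                                      


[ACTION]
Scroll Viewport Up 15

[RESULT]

                                      
                                      
                                      
                                      
                                      
                                      
                                      
                                      
                                      
                                      
                                      
┏━━━━━━━━━━━━━━━━━━━━━━┓              
┃ HexEditor            ┃              
┠──────────────────────┨              
━━━━━━━━━━━━━━━━━━━━━━━━━━━━━━┓━━━┓   
Sequencer                     ┃   ┃   
──────────────────────────────┨───┨   
▼1234567890                   ┃  0┃   
███······█·                   ┃   ┃   
··········█                   ┃   ┃   
·█····█·█··                   ┃   ┃   
··█·█······                   ┃   ┃   
                              ┃   ┃   


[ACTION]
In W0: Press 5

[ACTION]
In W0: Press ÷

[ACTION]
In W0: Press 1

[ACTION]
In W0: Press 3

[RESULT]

                                      
                                      
                                      
                                      
                                      
                                      
                                      
                                      
                                      
                                      
                                      
┏━━━━━━━━━━━━━━━━━━━━━━┓              
┃ HexEditor            ┃              
┠──────────────────────┨              
━━━━━━━━━━━━━━━━━━━━━━━━━━━━━━┓━━━┓   
Sequencer                     ┃   ┃   
──────────────────────────────┨───┨   
▼1234567890                   ┃ 13┃   
███······█·                   ┃   ┃   
··········█                   ┃   ┃   
·█····█·█··                   ┃   ┃   
··█·█······                   ┃   ┃   
                              ┃   ┃   
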